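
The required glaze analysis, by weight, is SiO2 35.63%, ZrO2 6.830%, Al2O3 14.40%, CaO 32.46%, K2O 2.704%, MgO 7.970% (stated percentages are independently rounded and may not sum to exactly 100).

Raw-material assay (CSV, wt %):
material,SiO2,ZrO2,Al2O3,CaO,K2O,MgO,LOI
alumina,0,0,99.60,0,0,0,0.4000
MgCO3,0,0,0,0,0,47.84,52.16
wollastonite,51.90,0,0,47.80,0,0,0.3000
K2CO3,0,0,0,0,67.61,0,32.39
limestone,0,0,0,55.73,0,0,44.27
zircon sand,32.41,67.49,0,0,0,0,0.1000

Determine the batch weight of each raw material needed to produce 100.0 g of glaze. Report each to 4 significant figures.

The intermediate values appear, rounded to 4 significant digits, in the printout. The whole derivation runs at full precision from start to finish; a single rounding produces each reported number — derived quantities are rebuilt from the batch weights for 100.0 g of glass at full float precision (LOI, six oxide percentages, glass mass, the totals, yield) as set out in the problem or answer text.
The oxide mass targets at 100.0 g glaze:
  SiO2: 35.63% × 100.0 = 35.63 g
  ZrO2: 6.830% × 100.0 = 6.830 g
  Al2O3: 14.40% × 100.0 = 14.40 g
  CaO: 32.46% × 100.0 = 32.46 g
  K2O: 2.704% × 100.0 = 2.704 g
  MgO: 7.970% × 100.0 = 7.970 g
A balance pass over the oxides, from the weights as reported, for the quoted basis mass (sums match the target masses once rounding is allowed for):
  SiO2: 62.33·0.5190 + 10.12·0.3241 = 35.63 g (target 35.63 g)
  ZrO2: 10.12·0.6749 = 6.830 g (target 6.830 g)
  Al2O3: 14.46·0.9960 = 14.40 g (target 14.40 g)
  CaO: 62.33·0.4780 + 4.783·0.5573 = 32.46 g (target 32.46 g)
  K2O: 3.999·0.6761 = 2.704 g (target 2.704 g)
  MgO: 16.66·0.4784 = 7.970 g (target 7.970 g)
Auditing the glass mass value: batch total minus LOI = 99.99 g (per-oxide target masses sum to 99.99 g; versus the stated basis of 100.0 g — differing by rounding only).
Summing the batch: Σ batch = 112.4 g; loss to ignition Σ batch·LOI = 12.36 g; the yield ratio, glass ÷ batch: 89.00%.

Batch per 100.0 g glaze:
  alumina: 14.46 g
  MgCO3: 16.66 g
  wollastonite: 62.33 g
  K2CO3: 3.999 g
  limestone: 4.783 g
  zircon sand: 10.12 g
Total batch = 112.4 g; LOI loss = 12.36 g; yield = 89.00%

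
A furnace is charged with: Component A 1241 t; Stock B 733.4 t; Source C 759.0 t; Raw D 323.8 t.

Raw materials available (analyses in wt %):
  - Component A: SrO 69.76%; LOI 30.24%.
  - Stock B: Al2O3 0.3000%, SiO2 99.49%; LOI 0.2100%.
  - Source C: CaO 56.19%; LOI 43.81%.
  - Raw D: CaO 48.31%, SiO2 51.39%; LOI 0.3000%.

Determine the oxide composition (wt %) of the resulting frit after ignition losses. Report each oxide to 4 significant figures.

In-progress results appear with 4-significant-digit rounding within the worked lines; each numeric step keeps full float precision from start to finish. Exactly one rounding is applied to each reported value — all derived quantities (LOI, the yield, net glass mass, the totals, four oxide percentages) are recomputed in exact precision using the weight values on 2347 t of glass, as set out in question or answer.
Oxide masses out of the charge:
  CaO: 759.0·0.5619 + 323.8·0.4831 = 582.9 t
  Al2O3: 733.4·0.003000 = 2.200 t
  SrO: 1241·0.6976 = 865.7 t
  SiO2: 733.4·0.9949 + 323.8·0.5139 = 896.1 t
LOI: 1241·0.3024 + 733.4·0.002100 + 759.0·0.4381 + 323.8·0.003000 = 710.3 t
Glass = total batch minus LOI = 3057 − 710.3 = 2347 t (= Σ oxide masses)
percent by weight: oxide/glass ×100

Glass mass = 2347 t (batch 3057 − LOI 710.3).
Composition: CaO 24.84%, Al2O3 0.09375%, SrO 36.89%, SiO2 38.18%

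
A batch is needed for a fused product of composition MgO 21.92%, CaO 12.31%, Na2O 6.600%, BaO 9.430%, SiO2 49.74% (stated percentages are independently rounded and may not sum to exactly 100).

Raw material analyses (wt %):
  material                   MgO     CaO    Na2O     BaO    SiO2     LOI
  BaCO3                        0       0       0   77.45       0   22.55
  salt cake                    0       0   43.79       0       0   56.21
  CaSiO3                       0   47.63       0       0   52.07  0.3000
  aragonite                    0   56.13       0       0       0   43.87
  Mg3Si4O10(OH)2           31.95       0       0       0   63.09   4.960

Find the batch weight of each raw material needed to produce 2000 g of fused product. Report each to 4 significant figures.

The working math runs at exact precision at all times; rounding to 4 significant figures applies to every mid-chain value as displayed — every reported result is rounded a single time; the derived quantities (yield, net glass mass, LOI, the totals, the five compositions) are re-derived at full float precision from the weighed amounts per 2000 g of glass exactly as printed in either problem or answer.
Oxide-by-oxide targets in 2000 g fused product:
  MgO: 21.92% × 2000 = 438.4 g
  CaO: 12.31% × 2000 = 246.2 g
  Na2O: 6.600% × 2000 = 132.0 g
  BaO: 9.430% × 2000 = 188.6 g
  SiO2: 49.74% × 2000 = 994.8 g
Per-oxide balance check from the weights as reported, for the quoted basis mass (summed amounts equal target values inside rounding margins):
  MgO: 1372·0.3195 = 438.4 g (target 438.4 g)
  CaO: 248.0·0.4763 + 228.2·0.5613 = 246.2 g (target 246.2 g)
  Na2O: 301.4·0.4379 = 132.0 g (target 132.0 g)
  BaO: 243.5·0.7745 = 188.6 g (target 188.6 g)
  SiO2: 248.0·0.5207 + 1372·0.6309 = 994.7 g (target 994.8 g)
Glass-mass sanity pass: net batch after ignition = 2000 g (the targets, summed, come to 2000 g; against the stated basis, 2000 g — any gap is answer rounding).
Batch total: Σ batch = 2393 g; ignition loss, Σ(batch × LOI) = 393.2 g; yield, glass over the total, = 83.57%.

Batch per 2000 g fused product:
  BaCO3: 243.5 g
  salt cake: 301.4 g
  CaSiO3: 248.0 g
  aragonite: 228.2 g
  Mg3Si4O10(OH)2: 1372 g
Total batch = 2393 g; LOI loss = 393.2 g; yield = 83.57%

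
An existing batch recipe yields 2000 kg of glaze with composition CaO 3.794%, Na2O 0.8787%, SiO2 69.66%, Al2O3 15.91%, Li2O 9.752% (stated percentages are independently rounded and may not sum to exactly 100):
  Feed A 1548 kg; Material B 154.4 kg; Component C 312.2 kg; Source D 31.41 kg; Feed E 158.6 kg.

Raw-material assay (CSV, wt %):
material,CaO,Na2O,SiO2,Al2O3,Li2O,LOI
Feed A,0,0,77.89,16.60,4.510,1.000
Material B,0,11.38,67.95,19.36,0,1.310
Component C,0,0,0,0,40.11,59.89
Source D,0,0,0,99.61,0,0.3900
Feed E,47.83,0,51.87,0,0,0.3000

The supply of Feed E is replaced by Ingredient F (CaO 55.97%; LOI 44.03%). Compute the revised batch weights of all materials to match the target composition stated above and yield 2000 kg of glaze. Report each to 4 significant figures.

Revised batch per 2000 kg glaze:
  Feed A: 1654 kg
  Material B: 154.4 kg
  Component C: 300.3 kg
  Source D: 13.80 kg
  Ingredient F: 135.6 kg
Total batch = 2258 kg; LOI loss = 258.2 kg

Every computation maintains full precision at every stage — values along the way are displayed (rounded to four significant digits) as written — each reported number is rounded a single time; the derived quantities, which include ignition loss, glass mass, the totals, five oxide percentages, yield, are carried at full precision, as they appear in problem or answer, starting from the weights per 2000 kg of glass.
Target oxide masses per 2000 kg glaze:
  CaO: 3.794% × 2000 = 75.88 kg
  Na2O: 0.8787% × 2000 = 17.57 kg
  SiO2: 69.66% × 2000 = 1393 kg
  Al2O3: 15.91% × 2000 = 318.2 kg
  Li2O: 9.752% × 2000 = 195.0 kg
Checking each oxide sum working from each reported weight, on the stated basis (each sum matches its target mass within answer rounding):
  CaO: 135.6·0.5597 = 75.90 kg (target 75.88 kg)
  Na2O: 154.4·0.1138 = 17.57 kg (target 17.57 kg)
  SiO2: 1654·0.7789 + 154.4·0.6795 = 1393 kg (target 1393 kg)
  Al2O3: 1654·0.1660 + 154.4·0.1936 + 13.80·0.9961 = 318.2 kg (target 318.2 kg)
  Li2O: 1654·0.04510 + 300.3·0.4011 = 195.0 kg (target 195.0 kg)
Glass-mass bookkeeping: the batch minus its LOI: 2000 kg (the targets, summed, come to 2000 kg; basis as stated: 2000 kg — any gap is answer rounding).
Summing the batch: Σ batch = 2258 kg; LOI loss = Σ batch·LOI = 258.2 kg; as yield: glass ÷ batch → 88.57%.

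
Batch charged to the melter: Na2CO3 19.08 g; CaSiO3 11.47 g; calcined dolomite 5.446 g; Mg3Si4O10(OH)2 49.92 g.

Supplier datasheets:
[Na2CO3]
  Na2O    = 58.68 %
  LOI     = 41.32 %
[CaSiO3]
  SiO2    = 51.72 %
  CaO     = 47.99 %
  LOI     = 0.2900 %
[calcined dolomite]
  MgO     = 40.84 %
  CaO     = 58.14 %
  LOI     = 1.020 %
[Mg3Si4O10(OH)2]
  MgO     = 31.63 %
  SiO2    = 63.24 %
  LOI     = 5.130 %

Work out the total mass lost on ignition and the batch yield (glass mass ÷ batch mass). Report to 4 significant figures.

All internal work runs at full precision at every stage. The intermediate values are printed with 4-significant-digit rounding between the steps — each reported number receives exactly one rounding — all derived quantities are rebuilt at exact precision (totals, yield, ignition loss, the four compositions, net glass mass) using the weight values at 75.38 g of glass, as quoted within question or answer.
Loss on ignition, line by line:
  Na2CO3: 19.08 × 0.4132 = 7.884 g
  CaSiO3: 11.47 × 0.002900 = 0.03326 g
  calcined dolomite: 5.446 × 0.01020 = 0.05555 g
  Mg3Si4O10(OH)2: 49.92 × 0.05130 = 2.561 g
Total LOI = 10.53 g
Glass = batch − LOI = 85.92 − 10.53 = 75.38 g

LOI loss = 10.53 g; glass = 75.38 g; yield = 87.74%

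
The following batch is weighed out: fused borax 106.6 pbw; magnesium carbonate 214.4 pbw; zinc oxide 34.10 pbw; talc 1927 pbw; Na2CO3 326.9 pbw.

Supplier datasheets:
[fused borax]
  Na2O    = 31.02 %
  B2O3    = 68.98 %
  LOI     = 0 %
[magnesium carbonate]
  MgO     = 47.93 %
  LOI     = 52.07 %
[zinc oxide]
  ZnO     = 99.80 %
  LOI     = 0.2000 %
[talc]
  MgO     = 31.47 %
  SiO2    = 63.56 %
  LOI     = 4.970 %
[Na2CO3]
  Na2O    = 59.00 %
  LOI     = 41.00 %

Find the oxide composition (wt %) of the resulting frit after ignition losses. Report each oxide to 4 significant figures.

Glass mass = 2267 pbw (batch 2609 − LOI 341.5).
Composition: Na2O 9.964%, B2O3 3.243%, ZnO 1.501%, MgO 31.28%, SiO2 54.02%

Every computation runs at exact precision in all steps; rounding to 4 significant digits applies to each in-between result as shown; each reported figure takes a single rounding; all derived quantities, which include ignition loss, net glass mass, yield, the five compositions, the totals, are rebuilt at full float precision, as they appear in the problem or answer text, from the batch weights on 2267 pbw of glass.
Per-oxide mass from batch:
  Na2O: 106.6·0.3102 + 326.9·0.5900 = 225.9 pbw
  B2O3: 106.6·0.6898 = 73.53 pbw
  ZnO: 34.10·0.9980 = 34.03 pbw
  MgO: 214.4·0.4793 + 1927·0.3147 = 709.2 pbw
  SiO2: 1927·0.6356 = 1225 pbw
LOI: 214.4·0.5207 + 34.10·0.002000 + 1927·0.04970 + 326.9·0.4100 = 341.5 pbw
Glass mass = batch − LOI = 2609 − 341.5 = 2267 pbw (matching Σ of the oxides)
each wt % is 100 × oxide ÷ glass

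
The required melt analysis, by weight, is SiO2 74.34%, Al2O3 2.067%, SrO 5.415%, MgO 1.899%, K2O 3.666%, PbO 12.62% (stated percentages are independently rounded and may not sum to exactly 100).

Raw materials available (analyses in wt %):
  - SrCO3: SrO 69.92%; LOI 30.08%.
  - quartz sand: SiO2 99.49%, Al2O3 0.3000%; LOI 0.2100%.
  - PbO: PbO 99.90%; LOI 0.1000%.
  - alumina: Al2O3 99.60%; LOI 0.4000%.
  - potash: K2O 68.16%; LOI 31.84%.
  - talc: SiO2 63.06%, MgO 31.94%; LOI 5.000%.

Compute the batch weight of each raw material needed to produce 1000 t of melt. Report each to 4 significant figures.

Batch per 1000 t melt:
  SrCO3: 77.45 t
  quartz sand: 709.5 t
  PbO: 126.3 t
  alumina: 18.62 t
  potash: 53.79 t
  talc: 59.46 t
Total batch = 1045 t; LOI loss = 45.09 t; yield = 95.69%

Exact precision is maintained from first step to last — mid-chain values are printed (rounded to 4 significant figures) alongside each step. Exactly one rounding lands on each reported result — all derived quantities, which include yield, totals, ignition loss, net glass mass, the six compositions, are re-derived at full float precision, as they appear in the question or the answer, using the weight values for 1000 t of glass.
Target masses of each oxide per 1000 t melt:
  SiO2: 74.34% × 1000 = 743.4 t
  Al2O3: 2.067% × 1000 = 20.67 t
  SrO: 5.415% × 1000 = 54.15 t
  MgO: 1.899% × 1000 = 18.99 t
  K2O: 3.666% × 1000 = 36.66 t
  PbO: 12.62% × 1000 = 126.2 t
Checking each oxide sum working from each reported weight, on the stated basis (oxide sums agree with the targets exact up to rounding of places):
  SiO2: 709.5·0.9949 + 59.46·0.6306 = 743.4 t (target 743.4 t)
  Al2O3: 709.5·0.003000 + 18.62·0.9960 = 20.67 t (target 20.67 t)
  SrO: 77.45·0.6992 = 54.15 t (target 54.15 t)
  MgO: 59.46·0.3194 = 18.99 t (target 18.99 t)
  K2O: 53.79·0.6816 = 36.66 t (target 36.66 t)
  PbO: 126.3·0.9990 = 126.2 t (target 126.2 t)
Glass mass check: batch total minus LOI = 1000 t (oxide target masses add up to 1000 t; against the stated basis, 1000 t — gaps are rounding artifacts).
Adding the batch up: Σ batch = 1045 t; LOI loss = Σ batch·LOI = 45.09 t; glass ÷ batch gives a yield of 95.69%.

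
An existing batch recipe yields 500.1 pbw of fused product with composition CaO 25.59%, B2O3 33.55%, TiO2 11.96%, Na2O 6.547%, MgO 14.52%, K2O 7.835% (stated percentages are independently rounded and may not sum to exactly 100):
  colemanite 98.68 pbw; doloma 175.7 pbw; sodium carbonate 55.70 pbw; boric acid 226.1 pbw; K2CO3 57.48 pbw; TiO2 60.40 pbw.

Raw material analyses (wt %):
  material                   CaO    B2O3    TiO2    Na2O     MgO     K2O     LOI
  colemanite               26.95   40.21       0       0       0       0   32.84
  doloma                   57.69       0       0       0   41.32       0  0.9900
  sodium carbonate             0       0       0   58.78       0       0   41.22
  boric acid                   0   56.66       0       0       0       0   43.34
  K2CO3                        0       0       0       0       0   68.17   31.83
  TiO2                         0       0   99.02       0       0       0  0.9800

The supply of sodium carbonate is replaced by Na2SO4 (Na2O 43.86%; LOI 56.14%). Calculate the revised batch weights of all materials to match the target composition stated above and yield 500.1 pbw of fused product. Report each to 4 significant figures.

The working math maintains full precision in all steps — the intermediate values are printed rounded off to 4 significant figures in the printout; a single rounding completes every reported number; derived quantities, which include LOI, the six compositions, totals, glass mass, yield, are re-derived in full float precision, as quoted within question or answer, from the batch weights on 500.1 pbw of glass.
Per-oxide target masses for 500.1 pbw fused product:
  CaO: 25.59% × 500.1 = 128.0 pbw
  B2O3: 33.55% × 500.1 = 167.8 pbw
  TiO2: 11.96% × 500.1 = 59.81 pbw
  Na2O: 6.547% × 500.1 = 32.74 pbw
  MgO: 14.52% × 500.1 = 72.61 pbw
  K2O: 7.835% × 500.1 = 39.18 pbw
A balance pass over the oxides, applying the batch weights above, relative to the basis at hand (delivered sums recover each target up to rounding of the answer):
  CaO: 98.68·0.2695 + 175.7·0.5769 = 128.0 pbw (target 128.0 pbw)
  B2O3: 98.68·0.4021 + 226.1·0.5666 = 167.8 pbw (target 167.8 pbw)
  TiO2: 60.40·0.9902 = 59.81 pbw (target 59.81 pbw)
  Na2O: 74.65·0.4386 = 32.74 pbw (target 32.74 pbw)
  MgO: 175.7·0.4132 = 72.60 pbw (target 72.61 pbw)
  K2O: 57.48·0.6817 = 39.18 pbw (target 39.18 pbw)
Mass balance on the glass: batch total minus LOI = 500.1 pbw (the Σ of target masses is 500.1 pbw; the stated basis being 500.1 pbw — deltas are rounding alone).
Batch grand total — Σ batch = 693.0 pbw; loss to ignition Σ batch·LOI = 192.9 pbw; yield, glass over the total, = 72.16%.

Revised batch per 500.1 pbw fused product:
  colemanite: 98.68 pbw
  doloma: 175.7 pbw
  Na2SO4: 74.65 pbw
  boric acid: 226.1 pbw
  K2CO3: 57.48 pbw
  TiO2: 60.40 pbw
Total batch = 693.0 pbw; LOI loss = 192.9 pbw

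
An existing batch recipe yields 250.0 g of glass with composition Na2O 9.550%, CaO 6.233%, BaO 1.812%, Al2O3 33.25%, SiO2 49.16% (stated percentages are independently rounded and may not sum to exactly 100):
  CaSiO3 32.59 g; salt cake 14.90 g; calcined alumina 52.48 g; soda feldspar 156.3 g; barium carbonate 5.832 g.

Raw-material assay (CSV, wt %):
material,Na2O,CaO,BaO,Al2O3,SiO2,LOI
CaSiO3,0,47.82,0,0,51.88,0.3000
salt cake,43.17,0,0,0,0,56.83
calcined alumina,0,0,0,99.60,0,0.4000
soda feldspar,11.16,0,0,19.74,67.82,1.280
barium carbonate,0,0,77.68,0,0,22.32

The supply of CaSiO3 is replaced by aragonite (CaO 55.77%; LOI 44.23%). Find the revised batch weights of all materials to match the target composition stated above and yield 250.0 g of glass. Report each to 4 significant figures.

Revised batch per 250.0 g glass:
  aragonite: 27.94 g
  salt cake: 8.458 g
  calcined alumina: 47.54 g
  soda feldspar: 181.2 g
  barium carbonate: 5.832 g
Total batch = 271.0 g; LOI loss = 20.98 g

Every computation maintains exact precision at each step — working values are shown, rounded to four significant figures, within the worked lines; exactly one rounding lands on each reported value. All derived quantities are rebuilt starting from the weights for 250.0 g of glass in full float precision (LOI, glass mass, yield, five oxide percentages, the totals), precisely as stated by problem or answer.
Target masses of each oxide per 250.0 g glass:
  Na2O: 9.550% × 250.0 = 23.88 g
  CaO: 6.233% × 250.0 = 15.58 g
  BaO: 1.812% × 250.0 = 4.530 g
  Al2O3: 33.25% × 250.0 = 83.12 g
  SiO2: 49.16% × 250.0 = 122.9 g
Checking each oxide sum with the batch weights as given, relative to the basis at hand (every target is met by its sum inside rounding margins):
  Na2O: 8.458·0.4317 + 181.2·0.1116 = 23.87 g (target 23.88 g)
  CaO: 27.94·0.5577 = 15.58 g (target 15.58 g)
  BaO: 5.832·0.7768 = 4.530 g (target 4.530 g)
  Al2O3: 47.54·0.9960 + 181.2·0.1974 = 83.12 g (target 83.12 g)
  SiO2: 181.2·0.6782 = 122.9 g (target 122.9 g)
Auditing the glass mass value: whole batch net of LOI = 250.0 g (the Σ of target masses is 250.0 g; stated basis 250.0 g — rounding explains the deltas).
Adding the batch up: Σ batch = 271.0 g; LOI loss = Σ batch·LOI = 20.98 g; the yield ratio, glass ÷ batch: 92.26%.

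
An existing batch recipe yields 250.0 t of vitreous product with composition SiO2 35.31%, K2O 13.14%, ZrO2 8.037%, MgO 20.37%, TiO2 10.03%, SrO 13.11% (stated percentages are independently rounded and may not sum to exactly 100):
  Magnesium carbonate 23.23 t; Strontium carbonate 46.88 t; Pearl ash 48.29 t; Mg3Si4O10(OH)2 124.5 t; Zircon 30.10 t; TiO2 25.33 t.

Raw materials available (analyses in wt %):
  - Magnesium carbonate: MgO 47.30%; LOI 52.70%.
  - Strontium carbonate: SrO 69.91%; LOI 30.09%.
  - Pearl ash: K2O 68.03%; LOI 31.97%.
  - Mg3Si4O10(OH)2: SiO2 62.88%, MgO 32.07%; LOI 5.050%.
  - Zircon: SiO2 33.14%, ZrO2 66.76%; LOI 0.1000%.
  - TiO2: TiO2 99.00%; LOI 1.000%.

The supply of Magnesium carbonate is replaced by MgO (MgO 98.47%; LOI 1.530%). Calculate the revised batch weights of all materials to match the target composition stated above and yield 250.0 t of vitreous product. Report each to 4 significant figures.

Revised batch per 250.0 t vitreous product:
  MgO: 11.16 t
  Strontium carbonate: 46.88 t
  Pearl ash: 48.29 t
  Mg3Si4O10(OH)2: 124.5 t
  Zircon: 30.10 t
  TiO2: 25.33 t
Total batch = 286.3 t; LOI loss = 36.29 t

In-progress results are shown (rounded to 4 significant figures) on the page. All internal work holds exact precision end to end; every reported result undergoes a single rounding — the derived quantities (net glass mass, six oxide percentages, totals, yield, LOI) are computed using the weight values for 250.0 t of glass in exact precision as given in either problem or answer.
Target oxide masses per 250.0 t vitreous product:
  SiO2: 35.31% × 250.0 = 88.28 t
  K2O: 13.14% × 250.0 = 32.85 t
  ZrO2: 8.037% × 250.0 = 20.09 t
  MgO: 20.37% × 250.0 = 50.92 t
  TiO2: 10.03% × 250.0 = 25.08 t
  SrO: 13.11% × 250.0 = 32.78 t
A balance pass over the oxides, applying the batch weights above, under the basis named above (target by target, the sums agree modulo rounding of the values):
  SiO2: 124.5·0.6288 + 30.10·0.3314 = 88.26 t (target 88.28 t)
  K2O: 48.29·0.6803 = 32.85 t (target 32.85 t)
  ZrO2: 30.10·0.6676 = 20.09 t (target 20.09 t)
  MgO: 11.16·0.9847 + 124.5·0.3207 = 50.92 t (target 50.92 t)
  TiO2: 25.33·0.9900 = 25.08 t (target 25.08 t)
  SrO: 46.88·0.6991 = 32.77 t (target 32.78 t)
Mass balance on the glass: batch Σ − ignition loss = 250.0 t (the targets, summed, come to 250.0 t; basis as stated: 250.0 t — a pure rounding effect).
Batch total: Σ batch = 286.3 t; LOI loss = Σ batch·LOI = 36.29 t; yield = glass ÷ total batch = 87.32%.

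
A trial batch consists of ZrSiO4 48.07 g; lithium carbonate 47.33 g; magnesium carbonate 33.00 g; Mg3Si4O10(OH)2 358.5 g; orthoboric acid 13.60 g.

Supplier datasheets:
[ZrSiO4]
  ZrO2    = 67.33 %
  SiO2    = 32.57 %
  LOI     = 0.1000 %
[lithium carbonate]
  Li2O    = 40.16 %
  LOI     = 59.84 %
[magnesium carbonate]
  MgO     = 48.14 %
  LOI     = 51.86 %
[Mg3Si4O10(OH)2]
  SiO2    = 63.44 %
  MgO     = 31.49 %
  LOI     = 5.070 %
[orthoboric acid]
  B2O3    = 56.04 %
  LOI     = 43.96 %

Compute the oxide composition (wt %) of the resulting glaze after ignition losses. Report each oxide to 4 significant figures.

Glass mass = 430.9 g (batch 500.5 − LOI 69.64).
Composition: ZrO2 7.512%, SiO2 56.42%, Li2O 4.412%, MgO 29.89%, B2O3 1.769%

Values along the way are shown rounded to 4 significant digits on the page — all internal work holds exact precision through every step — every reported result is rounded once only — derived quantities, including net glass mass, LOI, five oxide percentages, totals, the yield, are computed starting from the weights per 430.9 g of glass at full precision, exactly as printed in the problem or answer text.
Mass of each oxide from the mix:
  ZrO2: 48.07·0.6733 = 32.37 g
  SiO2: 48.07·0.3257 + 358.5·0.6344 = 243.1 g
  Li2O: 47.33·0.4016 = 19.01 g
  MgO: 33.00·0.4814 + 358.5·0.3149 = 128.8 g
  B2O3: 13.60·0.5604 = 7.621 g
LOI: 48.07·0.001000 + 47.33·0.5984 + 33.00·0.5186 + 358.5·0.05070 + 13.60·0.4396 = 69.64 g
Resulting glass, batch − LOI: 500.5 − 69.64 = 430.9 g (the oxide masses sum to this)
wt %: oxide over glass, times 100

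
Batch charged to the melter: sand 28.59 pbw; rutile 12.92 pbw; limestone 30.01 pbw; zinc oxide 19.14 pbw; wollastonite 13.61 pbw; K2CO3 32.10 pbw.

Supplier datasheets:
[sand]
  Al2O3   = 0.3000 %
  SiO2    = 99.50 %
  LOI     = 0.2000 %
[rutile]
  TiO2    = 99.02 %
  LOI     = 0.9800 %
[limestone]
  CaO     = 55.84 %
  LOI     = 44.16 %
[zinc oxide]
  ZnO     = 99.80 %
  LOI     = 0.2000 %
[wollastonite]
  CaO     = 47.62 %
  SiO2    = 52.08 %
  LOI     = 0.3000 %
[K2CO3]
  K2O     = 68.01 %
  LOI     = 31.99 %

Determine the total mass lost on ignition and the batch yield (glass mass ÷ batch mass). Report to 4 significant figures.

The intermediate values are shown, rounded to 4 significant figures, across the worked steps. The working math keeps full precision at every stage; every reported number is rounded exactly once; derived quantities (yield, six oxide percentages, ignition loss, the totals, net glass mass) are re-derived from the weighed amounts at 112.6 pbw of glass at exact precision, exactly as printed in the problem or answer text.
Each material's LOI contribution:
  sand: 28.59 × 0.002000 = 0.05718 pbw
  rutile: 12.92 × 0.009800 = 0.1266 pbw
  limestone: 30.01 × 0.4416 = 13.25 pbw
  zinc oxide: 19.14 × 0.002000 = 0.03828 pbw
  wollastonite: 13.61 × 0.003000 = 0.04083 pbw
  K2CO3: 32.10 × 0.3199 = 10.27 pbw
Total LOI = 23.78 pbw
Glass = batch − LOI = 136.4 − 23.78 = 112.6 pbw

LOI loss = 23.78 pbw; glass = 112.6 pbw; yield = 82.56%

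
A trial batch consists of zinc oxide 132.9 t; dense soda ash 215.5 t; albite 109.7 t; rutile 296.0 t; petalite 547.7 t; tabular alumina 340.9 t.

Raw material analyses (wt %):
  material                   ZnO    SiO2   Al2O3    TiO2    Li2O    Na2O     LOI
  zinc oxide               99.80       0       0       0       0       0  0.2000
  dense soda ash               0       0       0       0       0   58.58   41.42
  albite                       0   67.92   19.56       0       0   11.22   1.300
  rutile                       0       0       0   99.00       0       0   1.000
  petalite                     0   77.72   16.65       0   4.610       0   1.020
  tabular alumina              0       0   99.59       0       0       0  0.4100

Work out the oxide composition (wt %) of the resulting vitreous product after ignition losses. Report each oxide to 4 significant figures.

Glass mass = 1542 t (batch 1643 − LOI 100.9).
Composition: ZnO 8.603%, SiO2 32.44%, Al2O3 29.33%, TiO2 19.01%, Li2O 1.638%, Na2O 8.986%

Intermediates are shown, rounded to 4 significant digits, as written. The working math runs at exact precision at every stage. Each reported number is rounded just once — the derived quantities, which include the six compositions, yield, totals, ignition loss, net glass mass, are computed at exact precision, as set out in either problem or answer, from the weighed amounts on 1542 t of glass.
Mass of each oxide from the mix:
  ZnO: 132.9·0.9980 = 132.6 t
  SiO2: 109.7·0.6792 + 547.7·0.7772 = 500.2 t
  Al2O3: 109.7·0.1956 + 547.7·0.1665 + 340.9·0.9959 = 452.2 t
  TiO2: 296.0·0.9900 = 293.0 t
  Li2O: 547.7·0.04610 = 25.25 t
  Na2O: 215.5·0.5858 + 109.7·0.1122 = 138.5 t
LOI: 132.9·0.002000 + 215.5·0.4142 + 109.7·0.01300 + 296.0·0.01000 + 547.7·0.01020 + 340.9·0.004100 = 100.9 t
batch − LOI leaves glass = 1643 − 100.9 = 1542 t (matching Σ of the oxides)
percent share: oxide ÷ glass, ×100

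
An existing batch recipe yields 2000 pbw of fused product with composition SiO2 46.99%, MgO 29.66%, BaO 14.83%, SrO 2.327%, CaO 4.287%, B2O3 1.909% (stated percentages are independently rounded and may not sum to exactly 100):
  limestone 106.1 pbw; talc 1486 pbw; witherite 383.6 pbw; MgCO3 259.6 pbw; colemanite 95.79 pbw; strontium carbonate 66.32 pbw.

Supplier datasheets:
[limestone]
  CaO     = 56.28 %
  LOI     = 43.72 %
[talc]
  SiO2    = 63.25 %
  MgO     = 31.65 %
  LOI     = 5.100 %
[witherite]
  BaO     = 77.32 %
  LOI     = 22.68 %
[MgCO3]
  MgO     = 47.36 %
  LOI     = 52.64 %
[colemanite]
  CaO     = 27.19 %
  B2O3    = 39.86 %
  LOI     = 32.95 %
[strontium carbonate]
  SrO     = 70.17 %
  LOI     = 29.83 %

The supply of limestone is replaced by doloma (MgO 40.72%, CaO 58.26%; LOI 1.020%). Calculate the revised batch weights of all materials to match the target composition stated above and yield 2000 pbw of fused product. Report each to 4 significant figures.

Revised batch per 2000 pbw fused product:
  doloma: 102.5 pbw
  talc: 1486 pbw
  witherite: 383.6 pbw
  MgCO3: 171.5 pbw
  colemanite: 95.79 pbw
  strontium carbonate: 66.32 pbw
Total batch = 2306 pbw; LOI loss = 305.5 pbw

Working values are displayed rounded off to 4 significant figures across the worked steps — all arithmetic runs at full precision at all times; exactly one rounding is applied to every reported result — all derived quantities are carried starting from the weights at 2000 pbw of glass at full float precision (totals, the yield, six oxide percentages, ignition loss, net glass mass) as written in either problem or answer.
Oxide mass targets, per 2000 pbw fused product:
  SiO2: 46.99% × 2000 = 939.8 pbw
  MgO: 29.66% × 2000 = 593.2 pbw
  BaO: 14.83% × 2000 = 296.6 pbw
  SrO: 2.327% × 2000 = 46.54 pbw
  CaO: 4.287% × 2000 = 85.74 pbw
  B2O3: 1.909% × 2000 = 38.18 pbw
Per-oxide balance check using the reported weights, under the basis named above (target by target, the sums agree within answer rounding):
  SiO2: 1486·0.6325 = 939.9 pbw (target 939.8 pbw)
  MgO: 102.5·0.4072 + 1486·0.3165 + 171.5·0.4736 = 593.3 pbw (target 593.2 pbw)
  BaO: 383.6·0.7732 = 296.6 pbw (target 296.6 pbw)
  SrO: 66.32·0.7017 = 46.54 pbw (target 46.54 pbw)
  CaO: 102.5·0.5826 + 95.79·0.2719 = 85.76 pbw (target 85.74 pbw)
  B2O3: 95.79·0.3986 = 38.18 pbw (target 38.18 pbw)
Auditing the glass mass value: batch Σ − ignition loss = 2000 pbw (oxide target masses add up to 2000 pbw; basis as stated: 2000 pbw — rounding explains the deltas).
Batch total: Σ batch = 2306 pbw; LOI loss = Σ batch·LOI = 305.5 pbw; yield = glass ÷ total batch = 86.75%.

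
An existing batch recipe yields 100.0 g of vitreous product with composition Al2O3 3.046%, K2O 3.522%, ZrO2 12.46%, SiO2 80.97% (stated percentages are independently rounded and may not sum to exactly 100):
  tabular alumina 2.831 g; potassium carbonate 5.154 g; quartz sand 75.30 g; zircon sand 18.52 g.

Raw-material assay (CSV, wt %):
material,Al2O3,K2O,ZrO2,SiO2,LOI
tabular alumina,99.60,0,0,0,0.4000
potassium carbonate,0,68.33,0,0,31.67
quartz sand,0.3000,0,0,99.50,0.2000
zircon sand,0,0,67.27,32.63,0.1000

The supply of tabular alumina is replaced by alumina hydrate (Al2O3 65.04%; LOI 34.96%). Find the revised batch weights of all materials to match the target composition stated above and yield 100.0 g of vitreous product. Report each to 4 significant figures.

Revised batch per 100.0 g vitreous product:
  alumina hydrate: 4.336 g
  potassium carbonate: 5.154 g
  quartz sand: 75.30 g
  zircon sand: 18.52 g
Total batch = 103.3 g; LOI loss = 3.317 g

Full float precision is kept throughout; mid-chain values are printed (rounded to four significant figures) within the worked lines. Every reported result undergoes a single rounding. All derived quantities are computed in full float precision (the four compositions, net glass mass, the yield, LOI, totals) from the weighed amounts for 100.0 g of glass, as they appear in question or answer.
Per-oxide target masses for 100.0 g vitreous product:
  Al2O3: 3.046% × 100.0 = 3.046 g
  K2O: 3.522% × 100.0 = 3.522 g
  ZrO2: 12.46% × 100.0 = 12.46 g
  SiO2: 80.97% × 100.0 = 80.97 g
A balance pass over the oxides, given the weights on record, on the stated basis (oxide sums agree with the targets net of answer rounding effects):
  Al2O3: 4.336·0.6504 + 75.30·0.003000 = 3.046 g (target 3.046 g)
  K2O: 5.154·0.6833 = 3.522 g (target 3.522 g)
  ZrO2: 18.52·0.6727 = 12.46 g (target 12.46 g)
  SiO2: 75.30·0.9950 + 18.52·0.3263 = 80.97 g (target 80.97 g)
Consistency of the glass mass: total charge less LOI = 99.99 g (per-oxide target masses sum to 100.0 g; with the basis standing at 100.0 g — gaps are rounding artifacts).
Total batch = Σ batch = 103.3 g; the LOI term Σ batch·LOI equals 3.317 g; yield = glass ÷ total batch = 96.79%.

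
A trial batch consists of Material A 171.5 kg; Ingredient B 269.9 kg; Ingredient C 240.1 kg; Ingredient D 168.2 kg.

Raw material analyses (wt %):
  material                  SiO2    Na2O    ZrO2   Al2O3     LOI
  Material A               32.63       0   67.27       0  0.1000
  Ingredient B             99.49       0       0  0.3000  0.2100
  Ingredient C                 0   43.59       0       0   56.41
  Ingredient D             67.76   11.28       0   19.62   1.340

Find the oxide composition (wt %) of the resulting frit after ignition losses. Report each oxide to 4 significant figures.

Glass mass = 711.3 kg (batch 849.7 − LOI 138.4).
Composition: SiO2 61.64%, Na2O 17.38%, ZrO2 16.22%, Al2O3 4.754%

Intermediates are printed rounded to 4 significant figures when written out; exact precision is kept in all steps; every reported result takes just one rounding — all derived quantities are computed in exact precision (LOI, the yield, the totals, glass mass, the four compositions) using the weight values per 711.3 kg of glass as given in the problem or the answer.
Oxide masses out of the charge:
  SiO2: 171.5·0.3263 + 269.9·0.9949 + 168.2·0.6776 = 438.5 kg
  Na2O: 240.1·0.4359 + 168.2·0.1128 = 123.6 kg
  ZrO2: 171.5·0.6727 = 115.4 kg
  Al2O3: 269.9·0.003000 + 168.2·0.1962 = 33.81 kg
LOI: 171.5·0.001000 + 269.9·0.002100 + 240.1·0.5641 + 168.2·0.01340 = 138.4 kg
Glass = total batch minus LOI = 849.7 − 138.4 = 711.3 kg (equal to the oxide-mass sum)
percent by weight: oxide/glass ×100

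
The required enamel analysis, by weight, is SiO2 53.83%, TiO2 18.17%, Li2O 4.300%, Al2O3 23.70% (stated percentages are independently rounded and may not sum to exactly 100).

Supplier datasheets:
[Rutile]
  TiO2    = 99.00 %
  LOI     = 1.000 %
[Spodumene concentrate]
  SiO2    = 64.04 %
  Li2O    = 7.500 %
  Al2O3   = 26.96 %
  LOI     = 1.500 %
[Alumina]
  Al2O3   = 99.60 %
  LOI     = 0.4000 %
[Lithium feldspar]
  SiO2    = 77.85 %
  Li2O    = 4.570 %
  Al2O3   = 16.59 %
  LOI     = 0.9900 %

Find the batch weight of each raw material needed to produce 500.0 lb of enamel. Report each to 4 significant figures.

Batch per 500.0 lb enamel:
  Rutile: 91.77 lb
  Spodumene concentrate: 152.4 lb
  Alumina: 41.02 lb
  Lithium feldspar: 220.4 lb
Total batch = 505.6 lb; LOI loss = 5.550 lb; yield = 98.90%

Values along the way appear, rounded to 4 significant digits, across the worked steps — every computation runs at exact precision through every step; a single rounding completes each reported figure — derived quantities are computed at full precision (the four compositions, yield, LOI, glass mass, the totals) from the weighed amounts for 500.0 lb of glass, exactly as printed in question or answer.
Target masses of each oxide per 500.0 lb enamel:
  SiO2: 53.83% × 500.0 = 269.2 lb
  TiO2: 18.17% × 500.0 = 90.85 lb
  Li2O: 4.300% × 500.0 = 21.50 lb
  Al2O3: 23.70% × 500.0 = 118.5 lb
Balance tally, oxide-wise, working from each reported weight, at the basis given (summed amounts equal target values up to rounding of the answer):
  SiO2: 152.4·0.6404 + 220.4·0.7785 = 269.2 lb (target 269.2 lb)
  TiO2: 91.77·0.9900 = 90.85 lb (target 90.85 lb)
  Li2O: 152.4·0.07500 + 220.4·0.04570 = 21.50 lb (target 21.50 lb)
  Al2O3: 152.4·0.2696 + 41.02·0.9960 + 220.4·0.1659 = 118.5 lb (target 118.5 lb)
The glass-mass cross-check: total batch − LOI = 500.0 lb (the targets, summed, come to 500.0 lb; against the stated basis, 500.0 lb — gaps are rounding artifacts).
Summing the batch: Σ batch = 505.6 lb; LOI removed, Σ of batch·LOI: 5.550 lb; yield: glass divided by total = 98.90%.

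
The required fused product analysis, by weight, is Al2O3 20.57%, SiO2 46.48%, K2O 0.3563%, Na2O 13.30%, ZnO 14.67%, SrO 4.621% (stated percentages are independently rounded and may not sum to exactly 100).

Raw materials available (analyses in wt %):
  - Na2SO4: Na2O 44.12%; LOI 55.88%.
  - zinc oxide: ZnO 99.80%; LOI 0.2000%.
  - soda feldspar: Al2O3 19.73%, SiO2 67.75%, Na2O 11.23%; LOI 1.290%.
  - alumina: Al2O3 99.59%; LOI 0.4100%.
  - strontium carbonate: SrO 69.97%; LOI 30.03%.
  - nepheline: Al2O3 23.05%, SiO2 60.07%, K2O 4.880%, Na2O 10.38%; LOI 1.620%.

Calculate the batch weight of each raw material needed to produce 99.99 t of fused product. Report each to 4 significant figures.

In-progress results are printed with 4-significant-digit rounding in the printout — all internal work keeps full float precision throughout; a single rounding completes every reported result — derived quantities are recomputed in exact precision (totals, six oxide percentages, LOI, net glass mass, the yield) from the batch weights for 99.99 t of glass, as given in either problem or answer.
Per-oxide target masses for 99.99 t fused product:
  Al2O3: 20.57% × 99.99 = 20.57 t
  SiO2: 46.48% × 99.99 = 46.48 t
  K2O: 0.3563% × 99.99 = 0.3563 t
  Na2O: 13.30% × 99.99 = 13.30 t
  ZnO: 14.67% × 99.99 = 14.67 t
  SrO: 4.621% × 99.99 = 4.621 t
Sums-versus-targets review from the weights as reported, against the basis in use (target by target, the sums agree within answer rounding):
  Al2O3: 62.13·0.1973 + 6.655·0.9959 + 7.300·0.2305 = 20.57 t (target 20.57 t)
  SiO2: 62.13·0.6775 + 7.300·0.6007 = 46.48 t (target 46.48 t)
  K2O: 7.300·0.04880 = 0.3562 t (target 0.3563 t)
  Na2O: 12.61·0.4412 + 62.13·0.1123 + 7.300·0.1038 = 13.30 t (target 13.30 t)
  ZnO: 14.70·0.9980 = 14.67 t (target 14.67 t)
  SrO: 6.604·0.6997 = 4.621 t (target 4.621 t)
Glass-mass sanity pass: whole batch net of LOI = 99.99 t (per-oxide target masses sum to 99.99 t; basis as stated: 99.99 t — a pure rounding effect).
Batch total: Σ batch = 110.0 t; LOI loss = Σ batch·LOI = 10.01 t; glass ÷ batch gives a yield of 90.90%.

Batch per 99.99 t fused product:
  Na2SO4: 12.61 t
  zinc oxide: 14.70 t
  soda feldspar: 62.13 t
  alumina: 6.655 t
  strontium carbonate: 6.604 t
  nepheline: 7.300 t
Total batch = 110.0 t; LOI loss = 10.01 t; yield = 90.90%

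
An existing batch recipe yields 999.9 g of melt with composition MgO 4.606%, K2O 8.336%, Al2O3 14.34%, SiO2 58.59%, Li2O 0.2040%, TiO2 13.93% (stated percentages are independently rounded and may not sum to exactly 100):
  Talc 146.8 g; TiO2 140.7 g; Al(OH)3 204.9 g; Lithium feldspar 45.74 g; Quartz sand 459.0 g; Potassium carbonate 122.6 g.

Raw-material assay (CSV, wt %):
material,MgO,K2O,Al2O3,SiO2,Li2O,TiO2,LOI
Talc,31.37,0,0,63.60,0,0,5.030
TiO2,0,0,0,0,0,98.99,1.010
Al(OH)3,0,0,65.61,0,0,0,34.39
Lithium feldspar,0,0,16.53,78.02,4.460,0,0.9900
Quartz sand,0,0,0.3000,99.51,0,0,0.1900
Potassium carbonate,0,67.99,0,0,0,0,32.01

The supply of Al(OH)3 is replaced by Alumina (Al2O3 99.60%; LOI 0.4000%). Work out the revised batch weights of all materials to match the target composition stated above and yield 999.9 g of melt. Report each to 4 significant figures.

All arithmetic keeps full precision at all times — working values appear with 4-significant-figure rounding on the page; a single rounding finalizes every reported figure — all derived quantities, which include glass mass, yield, LOI, six oxide percentages, totals, are rebuilt at full float precision, as written in the problem or answer text, starting from the weights for 999.9 g of glass.
Target masses of each oxide per 999.9 g melt:
  MgO: 4.606% × 999.9 = 46.06 g
  K2O: 8.336% × 999.9 = 83.35 g
  Al2O3: 14.34% × 999.9 = 143.4 g
  SiO2: 58.59% × 999.9 = 585.8 g
  Li2O: 0.2040% × 999.9 = 2.040 g
  TiO2: 13.93% × 999.9 = 139.3 g
Oxide-by-oxide audit using the reported weights, versus the basis set out (each sum matches its target mass given rounding of the digits):
  MgO: 146.8·0.3137 = 46.05 g (target 46.06 g)
  K2O: 122.6·0.6799 = 83.36 g (target 83.35 g)
  Al2O3: 135.0·0.9960 + 45.74·0.1653 + 459.0·0.003000 = 143.4 g (target 143.4 g)
  SiO2: 146.8·0.6360 + 45.74·0.7802 + 459.0·0.9951 = 585.8 g (target 585.8 g)
  Li2O: 45.74·0.04460 = 2.040 g (target 2.040 g)
  TiO2: 140.7·0.9899 = 139.3 g (target 139.3 g)
Glass mass check: whole batch net of LOI = 999.9 g (the Σ of target masses is 1000 g; against the stated basis, 999.9 g — any gap is answer rounding).
Whole-batch sum: Σ batch = 1050 g; loss to ignition Σ batch·LOI = 49.91 g; yield, glass over the total, = 95.25%.

Revised batch per 999.9 g melt:
  Talc: 146.8 g
  TiO2: 140.7 g
  Alumina: 135.0 g
  Lithium feldspar: 45.74 g
  Quartz sand: 459.0 g
  Potassium carbonate: 122.6 g
Total batch = 1050 g; LOI loss = 49.91 g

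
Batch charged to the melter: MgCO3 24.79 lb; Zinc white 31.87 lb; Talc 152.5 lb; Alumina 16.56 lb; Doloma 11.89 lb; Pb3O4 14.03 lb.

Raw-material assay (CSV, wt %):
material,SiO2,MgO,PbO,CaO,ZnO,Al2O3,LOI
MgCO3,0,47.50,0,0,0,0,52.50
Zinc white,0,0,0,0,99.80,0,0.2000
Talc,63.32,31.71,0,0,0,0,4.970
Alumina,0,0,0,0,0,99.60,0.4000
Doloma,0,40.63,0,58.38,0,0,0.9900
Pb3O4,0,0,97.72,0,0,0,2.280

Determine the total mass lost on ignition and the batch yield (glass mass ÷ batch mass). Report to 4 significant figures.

LOI loss = 21.16 lb; glass = 230.5 lb; yield = 91.59%

Exact precision is held at each step — in-progress results are shown rounded to four significant digits on the page. Every reported number receives exactly one rounding; all derived quantities (six oxide percentages, ignition loss, net glass mass, the totals, the yield) are re-derived at exact precision using the weight values at 230.5 lb of glass, precisely as stated by problem or answer.
Ignition loss by material:
  MgCO3: 24.79 × 0.5250 = 13.01 lb
  Zinc white: 31.87 × 0.002000 = 0.06374 lb
  Talc: 152.5 × 0.04970 = 7.579 lb
  Alumina: 16.56 × 0.004000 = 0.06624 lb
  Doloma: 11.89 × 0.009900 = 0.1177 lb
  Pb3O4: 14.03 × 0.02280 = 0.3199 lb
Total LOI = 21.16 lb
Glass = batch − LOI = 251.6 − 21.16 = 230.5 lb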